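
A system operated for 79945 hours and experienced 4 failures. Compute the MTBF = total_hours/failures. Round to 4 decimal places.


total_hours = 79945
failures = 4
MTBF = 79945 / 4
MTBF = 19986.25

19986.25


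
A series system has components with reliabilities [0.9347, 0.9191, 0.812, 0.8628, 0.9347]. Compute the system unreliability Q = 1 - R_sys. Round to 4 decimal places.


Components: [0.9347, 0.9191, 0.812, 0.8628, 0.9347]
After component 1: product = 0.9347
After component 2: product = 0.8591
After component 3: product = 0.6976
After component 4: product = 0.6019
After component 5: product = 0.5626
R_sys = 0.5626
Q = 1 - 0.5626 = 0.4374

0.4374


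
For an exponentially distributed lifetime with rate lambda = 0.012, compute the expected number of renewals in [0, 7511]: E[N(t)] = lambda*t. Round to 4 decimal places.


lambda = 0.012
t = 7511
E[N(t)] = lambda * t
E[N(t)] = 0.012 * 7511
E[N(t)] = 90.132

90.132


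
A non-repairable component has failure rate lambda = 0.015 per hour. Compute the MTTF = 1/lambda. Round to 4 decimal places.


lambda = 0.015
MTTF = 1 / 0.015
MTTF = 66.6667

66.6667


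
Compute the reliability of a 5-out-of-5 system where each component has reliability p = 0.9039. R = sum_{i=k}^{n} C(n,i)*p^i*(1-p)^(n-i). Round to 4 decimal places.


k = 5, n = 5, p = 0.9039
i=5: C(5,5)=1 * 0.9039^5 * 0.0961^0 = 0.6034
R = sum of terms = 0.6034

0.6034


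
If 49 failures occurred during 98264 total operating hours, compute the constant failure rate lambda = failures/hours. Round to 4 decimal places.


failures = 49
total_hours = 98264
lambda = 49 / 98264
lambda = 0.0005

0.0005


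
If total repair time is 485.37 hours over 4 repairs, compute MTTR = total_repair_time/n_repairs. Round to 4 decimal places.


total_repair_time = 485.37
n_repairs = 4
MTTR = 485.37 / 4
MTTR = 121.3425

121.3425


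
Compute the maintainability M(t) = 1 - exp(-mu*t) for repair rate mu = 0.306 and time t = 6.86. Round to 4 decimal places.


mu = 0.306, t = 6.86
mu * t = 0.306 * 6.86 = 2.0992
exp(-2.0992) = 0.1226
M(t) = 1 - 0.1226
M(t) = 0.8774

0.8774


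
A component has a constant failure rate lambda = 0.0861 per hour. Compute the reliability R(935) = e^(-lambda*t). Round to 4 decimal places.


lambda = 0.0861
t = 935
lambda * t = 80.5035
R(t) = e^(-80.5035)
R(t) = 0.0

0.0


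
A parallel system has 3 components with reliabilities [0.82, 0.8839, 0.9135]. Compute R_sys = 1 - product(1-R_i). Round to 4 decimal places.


Components: [0.82, 0.8839, 0.9135]
(1 - 0.82) = 0.18, running product = 0.18
(1 - 0.8839) = 0.1161, running product = 0.0209
(1 - 0.9135) = 0.0865, running product = 0.0018
Product of (1-R_i) = 0.0018
R_sys = 1 - 0.0018 = 0.9982

0.9982


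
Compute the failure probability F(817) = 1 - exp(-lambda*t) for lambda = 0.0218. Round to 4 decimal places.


lambda = 0.0218, t = 817
lambda * t = 17.8106
exp(-17.8106) = 0.0
F(t) = 1 - 0.0
F(t) = 1.0

1.0


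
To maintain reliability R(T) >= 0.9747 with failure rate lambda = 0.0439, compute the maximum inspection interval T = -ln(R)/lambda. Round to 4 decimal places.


R_target = 0.9747
lambda = 0.0439
-ln(0.9747) = 0.0256
T = 0.0256 / 0.0439
T = 0.5837

0.5837


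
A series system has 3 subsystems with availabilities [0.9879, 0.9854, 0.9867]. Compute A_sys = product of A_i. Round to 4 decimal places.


Subsystems: [0.9879, 0.9854, 0.9867]
After subsystem 1 (A=0.9879): product = 0.9879
After subsystem 2 (A=0.9854): product = 0.9735
After subsystem 3 (A=0.9867): product = 0.9605
A_sys = 0.9605

0.9605


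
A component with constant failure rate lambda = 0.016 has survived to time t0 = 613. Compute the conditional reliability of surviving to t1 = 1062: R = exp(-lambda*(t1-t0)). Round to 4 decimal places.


lambda = 0.016
t0 = 613, t1 = 1062
t1 - t0 = 449
lambda * (t1-t0) = 0.016 * 449 = 7.184
R = exp(-7.184)
R = 0.0008

0.0008


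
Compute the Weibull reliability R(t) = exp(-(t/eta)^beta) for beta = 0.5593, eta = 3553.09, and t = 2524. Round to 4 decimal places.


beta = 0.5593, eta = 3553.09, t = 2524
t/eta = 2524 / 3553.09 = 0.7104
(t/eta)^beta = 0.7104^0.5593 = 0.8259
R(t) = exp(-0.8259)
R(t) = 0.4378

0.4378


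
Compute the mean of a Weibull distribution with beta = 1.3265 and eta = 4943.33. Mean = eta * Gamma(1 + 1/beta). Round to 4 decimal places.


beta = 1.3265, eta = 4943.33
1/beta = 0.7539
1 + 1/beta = 1.7539
Gamma(1.7539) = 0.9199
Mean = 4943.33 * 0.9199
Mean = 4547.6012

4547.6012


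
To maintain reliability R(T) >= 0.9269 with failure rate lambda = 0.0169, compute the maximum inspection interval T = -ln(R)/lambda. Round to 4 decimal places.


R_target = 0.9269
lambda = 0.0169
-ln(0.9269) = 0.0759
T = 0.0759 / 0.0169
T = 4.4917

4.4917


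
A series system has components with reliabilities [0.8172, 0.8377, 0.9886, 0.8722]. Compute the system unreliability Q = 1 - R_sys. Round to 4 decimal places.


Components: [0.8172, 0.8377, 0.9886, 0.8722]
After component 1: product = 0.8172
After component 2: product = 0.6846
After component 3: product = 0.6768
After component 4: product = 0.5903
R_sys = 0.5903
Q = 1 - 0.5903 = 0.4097

0.4097


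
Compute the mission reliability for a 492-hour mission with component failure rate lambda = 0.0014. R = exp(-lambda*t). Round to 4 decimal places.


lambda = 0.0014
mission_time = 492
lambda * t = 0.0014 * 492 = 0.6888
R = exp(-0.6888)
R = 0.5022

0.5022


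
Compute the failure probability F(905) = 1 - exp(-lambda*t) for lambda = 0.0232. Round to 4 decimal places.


lambda = 0.0232, t = 905
lambda * t = 20.996
exp(-20.996) = 0.0
F(t) = 1 - 0.0
F(t) = 1.0

1.0


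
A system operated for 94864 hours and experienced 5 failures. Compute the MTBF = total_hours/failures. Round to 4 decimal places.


total_hours = 94864
failures = 5
MTBF = 94864 / 5
MTBF = 18972.8

18972.8


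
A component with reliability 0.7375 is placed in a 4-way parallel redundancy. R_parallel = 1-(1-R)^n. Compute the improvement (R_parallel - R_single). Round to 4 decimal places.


R_single = 0.7375, n = 4
1 - R_single = 0.2625
(1 - R_single)^n = 0.2625^4 = 0.0047
R_parallel = 1 - 0.0047 = 0.9953
Improvement = 0.9953 - 0.7375
Improvement = 0.2578

0.2578


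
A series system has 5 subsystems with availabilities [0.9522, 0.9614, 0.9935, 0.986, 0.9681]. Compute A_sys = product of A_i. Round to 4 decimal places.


Subsystems: [0.9522, 0.9614, 0.9935, 0.986, 0.9681]
After subsystem 1 (A=0.9522): product = 0.9522
After subsystem 2 (A=0.9614): product = 0.9154
After subsystem 3 (A=0.9935): product = 0.9095
After subsystem 4 (A=0.986): product = 0.8968
After subsystem 5 (A=0.9681): product = 0.8682
A_sys = 0.8682

0.8682


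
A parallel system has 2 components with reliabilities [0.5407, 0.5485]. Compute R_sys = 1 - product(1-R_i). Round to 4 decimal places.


Components: [0.5407, 0.5485]
(1 - 0.5407) = 0.4593, running product = 0.4593
(1 - 0.5485) = 0.4515, running product = 0.2074
Product of (1-R_i) = 0.2074
R_sys = 1 - 0.2074 = 0.7926

0.7926


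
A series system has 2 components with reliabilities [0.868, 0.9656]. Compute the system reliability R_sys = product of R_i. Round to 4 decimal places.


Components: [0.868, 0.9656]
After component 1 (R=0.868): product = 0.868
After component 2 (R=0.9656): product = 0.8381
R_sys = 0.8381

0.8381


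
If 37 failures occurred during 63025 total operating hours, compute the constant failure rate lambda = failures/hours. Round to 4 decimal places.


failures = 37
total_hours = 63025
lambda = 37 / 63025
lambda = 0.0006

0.0006


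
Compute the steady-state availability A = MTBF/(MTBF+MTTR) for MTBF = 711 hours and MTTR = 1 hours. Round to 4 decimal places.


MTBF = 711
MTTR = 1
MTBF + MTTR = 712
A = 711 / 712
A = 0.9986

0.9986


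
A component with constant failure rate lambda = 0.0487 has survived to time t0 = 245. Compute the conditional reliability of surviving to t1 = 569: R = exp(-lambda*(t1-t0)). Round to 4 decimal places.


lambda = 0.0487
t0 = 245, t1 = 569
t1 - t0 = 324
lambda * (t1-t0) = 0.0487 * 324 = 15.7788
R = exp(-15.7788)
R = 0.0

0.0


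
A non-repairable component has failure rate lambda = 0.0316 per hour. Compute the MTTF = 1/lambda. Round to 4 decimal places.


lambda = 0.0316
MTTF = 1 / 0.0316
MTTF = 31.6456

31.6456


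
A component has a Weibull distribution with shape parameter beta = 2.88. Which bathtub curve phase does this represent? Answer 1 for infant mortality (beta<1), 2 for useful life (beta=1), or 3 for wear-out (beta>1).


beta = 2.88
Compare beta to 1:
beta < 1 => infant mortality (phase 1)
beta = 1 => useful life (phase 2)
beta > 1 => wear-out (phase 3)
Since beta = 2.88, this is wear-out (increasing failure rate)
Phase = 3

3


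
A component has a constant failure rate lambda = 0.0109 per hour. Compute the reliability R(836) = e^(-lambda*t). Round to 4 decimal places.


lambda = 0.0109
t = 836
lambda * t = 9.1124
R(t) = e^(-9.1124)
R(t) = 0.0001

0.0001


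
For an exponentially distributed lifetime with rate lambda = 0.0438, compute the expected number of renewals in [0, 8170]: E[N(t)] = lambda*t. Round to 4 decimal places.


lambda = 0.0438
t = 8170
E[N(t)] = lambda * t
E[N(t)] = 0.0438 * 8170
E[N(t)] = 357.846

357.846


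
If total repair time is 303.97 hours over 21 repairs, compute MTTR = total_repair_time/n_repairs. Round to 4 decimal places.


total_repair_time = 303.97
n_repairs = 21
MTTR = 303.97 / 21
MTTR = 14.4748

14.4748


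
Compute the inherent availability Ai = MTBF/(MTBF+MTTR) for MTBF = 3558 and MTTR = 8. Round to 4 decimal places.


MTBF = 3558
MTTR = 8
MTBF + MTTR = 3566
Ai = 3558 / 3566
Ai = 0.9978

0.9978


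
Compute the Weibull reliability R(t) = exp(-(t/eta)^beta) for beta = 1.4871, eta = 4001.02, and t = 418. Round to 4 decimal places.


beta = 1.4871, eta = 4001.02, t = 418
t/eta = 418 / 4001.02 = 0.1045
(t/eta)^beta = 0.1045^1.4871 = 0.0348
R(t) = exp(-0.0348)
R(t) = 0.9658

0.9658


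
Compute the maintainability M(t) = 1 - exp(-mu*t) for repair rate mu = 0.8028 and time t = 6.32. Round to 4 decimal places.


mu = 0.8028, t = 6.32
mu * t = 0.8028 * 6.32 = 5.0737
exp(-5.0737) = 0.0063
M(t) = 1 - 0.0063
M(t) = 0.9937

0.9937


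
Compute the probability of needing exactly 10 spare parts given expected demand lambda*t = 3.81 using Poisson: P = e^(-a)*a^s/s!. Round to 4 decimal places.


a = 3.81, s = 10
e^(-a) = e^(-3.81) = 0.0221
a^s = 3.81^10 = 644539.8249
s! = 3628800
P = 0.0221 * 644539.8249 / 3628800
P = 0.0039

0.0039


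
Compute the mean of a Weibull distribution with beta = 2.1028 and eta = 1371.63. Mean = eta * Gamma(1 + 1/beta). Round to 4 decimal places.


beta = 2.1028, eta = 1371.63
1/beta = 0.4756
1 + 1/beta = 1.4756
Gamma(1.4756) = 0.8857
Mean = 1371.63 * 0.8857
Mean = 1214.8334

1214.8334


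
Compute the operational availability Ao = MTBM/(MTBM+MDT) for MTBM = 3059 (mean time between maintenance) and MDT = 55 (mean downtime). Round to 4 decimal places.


MTBM = 3059
MDT = 55
MTBM + MDT = 3114
Ao = 3059 / 3114
Ao = 0.9823

0.9823


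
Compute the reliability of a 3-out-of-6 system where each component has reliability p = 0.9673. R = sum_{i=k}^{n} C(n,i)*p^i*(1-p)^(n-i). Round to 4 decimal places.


k = 3, n = 6, p = 0.9673
i=3: C(6,3)=20 * 0.9673^3 * 0.0327^3 = 0.0006
i=4: C(6,4)=15 * 0.9673^4 * 0.0327^2 = 0.014
i=5: C(6,5)=6 * 0.9673^5 * 0.0327^1 = 0.1662
i=6: C(6,6)=1 * 0.9673^6 * 0.0327^0 = 0.8192
R = sum of terms = 1.0

1.0


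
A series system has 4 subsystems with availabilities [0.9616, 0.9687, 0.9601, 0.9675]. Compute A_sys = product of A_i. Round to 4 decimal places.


Subsystems: [0.9616, 0.9687, 0.9601, 0.9675]
After subsystem 1 (A=0.9616): product = 0.9616
After subsystem 2 (A=0.9687): product = 0.9315
After subsystem 3 (A=0.9601): product = 0.8943
After subsystem 4 (A=0.9675): product = 0.8653
A_sys = 0.8653

0.8653


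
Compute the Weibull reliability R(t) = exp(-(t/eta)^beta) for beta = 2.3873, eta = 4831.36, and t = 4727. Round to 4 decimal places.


beta = 2.3873, eta = 4831.36, t = 4727
t/eta = 4727 / 4831.36 = 0.9784
(t/eta)^beta = 0.9784^2.3873 = 0.9492
R(t) = exp(-0.9492)
R(t) = 0.387

0.387


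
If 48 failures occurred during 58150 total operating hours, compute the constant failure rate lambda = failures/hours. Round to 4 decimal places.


failures = 48
total_hours = 58150
lambda = 48 / 58150
lambda = 0.0008

0.0008


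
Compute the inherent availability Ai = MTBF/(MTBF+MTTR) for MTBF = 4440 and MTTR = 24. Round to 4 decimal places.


MTBF = 4440
MTTR = 24
MTBF + MTTR = 4464
Ai = 4440 / 4464
Ai = 0.9946

0.9946


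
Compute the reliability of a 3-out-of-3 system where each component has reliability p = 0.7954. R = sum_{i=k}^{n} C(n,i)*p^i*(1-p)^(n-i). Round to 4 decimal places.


k = 3, n = 3, p = 0.7954
i=3: C(3,3)=1 * 0.7954^3 * 0.2046^0 = 0.5032
R = sum of terms = 0.5032

0.5032


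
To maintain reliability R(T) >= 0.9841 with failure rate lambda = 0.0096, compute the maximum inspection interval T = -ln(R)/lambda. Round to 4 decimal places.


R_target = 0.9841
lambda = 0.0096
-ln(0.9841) = 0.016
T = 0.016 / 0.0096
T = 1.6696

1.6696


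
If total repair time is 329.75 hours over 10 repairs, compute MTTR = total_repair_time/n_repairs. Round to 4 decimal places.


total_repair_time = 329.75
n_repairs = 10
MTTR = 329.75 / 10
MTTR = 32.975

32.975


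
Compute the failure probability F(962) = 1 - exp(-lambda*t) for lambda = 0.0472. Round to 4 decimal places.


lambda = 0.0472, t = 962
lambda * t = 45.4064
exp(-45.4064) = 0.0
F(t) = 1 - 0.0
F(t) = 1.0

1.0


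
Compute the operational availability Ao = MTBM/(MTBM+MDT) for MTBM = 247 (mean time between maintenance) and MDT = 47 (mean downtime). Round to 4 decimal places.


MTBM = 247
MDT = 47
MTBM + MDT = 294
Ao = 247 / 294
Ao = 0.8401

0.8401


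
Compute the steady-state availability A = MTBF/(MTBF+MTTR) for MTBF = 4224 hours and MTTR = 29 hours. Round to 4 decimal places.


MTBF = 4224
MTTR = 29
MTBF + MTTR = 4253
A = 4224 / 4253
A = 0.9932

0.9932


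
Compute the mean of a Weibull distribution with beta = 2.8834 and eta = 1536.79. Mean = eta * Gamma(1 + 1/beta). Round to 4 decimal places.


beta = 2.8834, eta = 1536.79
1/beta = 0.3468
1 + 1/beta = 1.3468
Gamma(1.3468) = 0.8915
Mean = 1536.79 * 0.8915
Mean = 1370.0175

1370.0175


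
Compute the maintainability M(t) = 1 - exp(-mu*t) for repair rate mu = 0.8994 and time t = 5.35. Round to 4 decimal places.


mu = 0.8994, t = 5.35
mu * t = 0.8994 * 5.35 = 4.8118
exp(-4.8118) = 0.0081
M(t) = 1 - 0.0081
M(t) = 0.9919

0.9919


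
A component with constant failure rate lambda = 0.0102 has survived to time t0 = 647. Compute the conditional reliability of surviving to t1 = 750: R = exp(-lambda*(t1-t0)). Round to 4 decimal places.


lambda = 0.0102
t0 = 647, t1 = 750
t1 - t0 = 103
lambda * (t1-t0) = 0.0102 * 103 = 1.0506
R = exp(-1.0506)
R = 0.3497

0.3497


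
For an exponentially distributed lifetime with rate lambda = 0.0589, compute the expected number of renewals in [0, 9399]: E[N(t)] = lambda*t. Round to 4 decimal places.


lambda = 0.0589
t = 9399
E[N(t)] = lambda * t
E[N(t)] = 0.0589 * 9399
E[N(t)] = 553.6011

553.6011


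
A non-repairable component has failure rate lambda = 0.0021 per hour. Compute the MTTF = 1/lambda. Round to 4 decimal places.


lambda = 0.0021
MTTF = 1 / 0.0021
MTTF = 476.1905

476.1905


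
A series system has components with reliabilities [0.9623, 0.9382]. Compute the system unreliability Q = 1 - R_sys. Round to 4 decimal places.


Components: [0.9623, 0.9382]
After component 1: product = 0.9623
After component 2: product = 0.9028
R_sys = 0.9028
Q = 1 - 0.9028 = 0.0972

0.0972


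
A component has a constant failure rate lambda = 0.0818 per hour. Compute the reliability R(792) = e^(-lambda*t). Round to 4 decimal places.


lambda = 0.0818
t = 792
lambda * t = 64.7856
R(t) = e^(-64.7856)
R(t) = 0.0

0.0


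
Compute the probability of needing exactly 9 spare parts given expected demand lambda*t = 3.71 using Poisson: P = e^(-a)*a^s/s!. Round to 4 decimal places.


a = 3.71, s = 9
e^(-a) = e^(-3.71) = 0.0245
a^s = 3.71^9 = 133157.3632
s! = 362880
P = 0.0245 * 133157.3632 / 362880
P = 0.009

0.009


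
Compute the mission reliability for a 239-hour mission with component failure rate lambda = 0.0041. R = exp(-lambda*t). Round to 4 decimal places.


lambda = 0.0041
mission_time = 239
lambda * t = 0.0041 * 239 = 0.9799
R = exp(-0.9799)
R = 0.3753

0.3753


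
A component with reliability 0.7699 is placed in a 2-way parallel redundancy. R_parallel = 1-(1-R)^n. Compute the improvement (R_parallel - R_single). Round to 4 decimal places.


R_single = 0.7699, n = 2
1 - R_single = 0.2301
(1 - R_single)^n = 0.2301^2 = 0.0529
R_parallel = 1 - 0.0529 = 0.9471
Improvement = 0.9471 - 0.7699
Improvement = 0.1772

0.1772


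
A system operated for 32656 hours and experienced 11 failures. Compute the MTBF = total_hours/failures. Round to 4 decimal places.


total_hours = 32656
failures = 11
MTBF = 32656 / 11
MTBF = 2968.7273

2968.7273


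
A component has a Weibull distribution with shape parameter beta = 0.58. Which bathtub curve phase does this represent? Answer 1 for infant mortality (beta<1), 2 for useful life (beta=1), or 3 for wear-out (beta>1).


beta = 0.58
Compare beta to 1:
beta < 1 => infant mortality (phase 1)
beta = 1 => useful life (phase 2)
beta > 1 => wear-out (phase 3)
Since beta = 0.58, this is infant mortality (decreasing failure rate)
Phase = 1

1


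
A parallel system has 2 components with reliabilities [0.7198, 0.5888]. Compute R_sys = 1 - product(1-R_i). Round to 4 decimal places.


Components: [0.7198, 0.5888]
(1 - 0.7198) = 0.2802, running product = 0.2802
(1 - 0.5888) = 0.4112, running product = 0.1152
Product of (1-R_i) = 0.1152
R_sys = 1 - 0.1152 = 0.8848

0.8848


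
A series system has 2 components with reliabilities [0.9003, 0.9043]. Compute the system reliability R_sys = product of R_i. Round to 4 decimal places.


Components: [0.9003, 0.9043]
After component 1 (R=0.9003): product = 0.9003
After component 2 (R=0.9043): product = 0.8141
R_sys = 0.8141

0.8141


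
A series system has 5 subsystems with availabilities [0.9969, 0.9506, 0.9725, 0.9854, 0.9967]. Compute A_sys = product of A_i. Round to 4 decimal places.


Subsystems: [0.9969, 0.9506, 0.9725, 0.9854, 0.9967]
After subsystem 1 (A=0.9969): product = 0.9969
After subsystem 2 (A=0.9506): product = 0.9477
After subsystem 3 (A=0.9725): product = 0.9216
After subsystem 4 (A=0.9854): product = 0.9081
After subsystem 5 (A=0.9967): product = 0.9051
A_sys = 0.9051

0.9051


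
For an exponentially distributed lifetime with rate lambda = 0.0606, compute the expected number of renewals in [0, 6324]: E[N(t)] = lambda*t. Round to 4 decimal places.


lambda = 0.0606
t = 6324
E[N(t)] = lambda * t
E[N(t)] = 0.0606 * 6324
E[N(t)] = 383.2344

383.2344


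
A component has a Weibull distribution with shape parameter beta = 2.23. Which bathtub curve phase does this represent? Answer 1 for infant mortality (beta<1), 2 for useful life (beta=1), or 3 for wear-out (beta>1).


beta = 2.23
Compare beta to 1:
beta < 1 => infant mortality (phase 1)
beta = 1 => useful life (phase 2)
beta > 1 => wear-out (phase 3)
Since beta = 2.23, this is wear-out (increasing failure rate)
Phase = 3

3


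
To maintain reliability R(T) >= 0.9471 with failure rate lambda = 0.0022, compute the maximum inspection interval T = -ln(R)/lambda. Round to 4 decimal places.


R_target = 0.9471
lambda = 0.0022
-ln(0.9471) = 0.0544
T = 0.0544 / 0.0022
T = 24.7048

24.7048


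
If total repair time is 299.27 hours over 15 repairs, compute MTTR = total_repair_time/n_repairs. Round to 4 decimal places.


total_repair_time = 299.27
n_repairs = 15
MTTR = 299.27 / 15
MTTR = 19.9513

19.9513


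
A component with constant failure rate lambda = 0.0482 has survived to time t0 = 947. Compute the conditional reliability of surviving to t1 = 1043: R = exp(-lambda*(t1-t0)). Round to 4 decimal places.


lambda = 0.0482
t0 = 947, t1 = 1043
t1 - t0 = 96
lambda * (t1-t0) = 0.0482 * 96 = 4.6272
R = exp(-4.6272)
R = 0.0098

0.0098


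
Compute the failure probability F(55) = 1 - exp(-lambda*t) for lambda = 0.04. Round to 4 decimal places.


lambda = 0.04, t = 55
lambda * t = 2.2
exp(-2.2) = 0.1108
F(t) = 1 - 0.1108
F(t) = 0.8892

0.8892


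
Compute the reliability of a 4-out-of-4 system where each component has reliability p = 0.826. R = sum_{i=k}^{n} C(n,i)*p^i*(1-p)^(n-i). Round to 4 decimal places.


k = 4, n = 4, p = 0.826
i=4: C(4,4)=1 * 0.826^4 * 0.174^0 = 0.4655
R = sum of terms = 0.4655

0.4655


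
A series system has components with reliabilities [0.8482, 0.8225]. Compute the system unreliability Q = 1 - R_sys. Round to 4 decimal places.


Components: [0.8482, 0.8225]
After component 1: product = 0.8482
After component 2: product = 0.6976
R_sys = 0.6976
Q = 1 - 0.6976 = 0.3024

0.3024


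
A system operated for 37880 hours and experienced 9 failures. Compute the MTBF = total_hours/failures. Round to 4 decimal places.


total_hours = 37880
failures = 9
MTBF = 37880 / 9
MTBF = 4208.8889

4208.8889


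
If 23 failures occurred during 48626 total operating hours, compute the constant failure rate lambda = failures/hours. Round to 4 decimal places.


failures = 23
total_hours = 48626
lambda = 23 / 48626
lambda = 0.0005

0.0005


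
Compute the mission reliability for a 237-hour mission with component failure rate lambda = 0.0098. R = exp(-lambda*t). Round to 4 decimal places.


lambda = 0.0098
mission_time = 237
lambda * t = 0.0098 * 237 = 2.3226
R = exp(-2.3226)
R = 0.098

0.098


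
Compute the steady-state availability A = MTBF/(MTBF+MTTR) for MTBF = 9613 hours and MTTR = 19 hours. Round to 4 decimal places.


MTBF = 9613
MTTR = 19
MTBF + MTTR = 9632
A = 9613 / 9632
A = 0.998

0.998


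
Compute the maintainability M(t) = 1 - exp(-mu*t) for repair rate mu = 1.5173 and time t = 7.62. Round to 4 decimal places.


mu = 1.5173, t = 7.62
mu * t = 1.5173 * 7.62 = 11.5618
exp(-11.5618) = 0.0
M(t) = 1 - 0.0
M(t) = 1.0

1.0


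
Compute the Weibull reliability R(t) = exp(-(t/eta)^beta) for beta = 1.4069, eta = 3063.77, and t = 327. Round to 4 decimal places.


beta = 1.4069, eta = 3063.77, t = 327
t/eta = 327 / 3063.77 = 0.1067
(t/eta)^beta = 0.1067^1.4069 = 0.0429
R(t) = exp(-0.0429)
R(t) = 0.958

0.958


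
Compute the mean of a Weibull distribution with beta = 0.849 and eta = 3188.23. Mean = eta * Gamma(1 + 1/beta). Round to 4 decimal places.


beta = 0.849, eta = 3188.23
1/beta = 1.1779
1 + 1/beta = 2.1779
Gamma(2.1779) = 1.0888
Mean = 3188.23 * 1.0888
Mean = 3471.2048

3471.2048


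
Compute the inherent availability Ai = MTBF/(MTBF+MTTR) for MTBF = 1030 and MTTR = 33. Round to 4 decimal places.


MTBF = 1030
MTTR = 33
MTBF + MTTR = 1063
Ai = 1030 / 1063
Ai = 0.969

0.969


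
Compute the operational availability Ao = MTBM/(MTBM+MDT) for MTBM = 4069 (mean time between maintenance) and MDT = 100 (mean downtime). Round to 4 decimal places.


MTBM = 4069
MDT = 100
MTBM + MDT = 4169
Ao = 4069 / 4169
Ao = 0.976

0.976


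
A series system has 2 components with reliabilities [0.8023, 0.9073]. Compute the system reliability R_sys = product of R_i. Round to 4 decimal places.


Components: [0.8023, 0.9073]
After component 1 (R=0.8023): product = 0.8023
After component 2 (R=0.9073): product = 0.7279
R_sys = 0.7279

0.7279


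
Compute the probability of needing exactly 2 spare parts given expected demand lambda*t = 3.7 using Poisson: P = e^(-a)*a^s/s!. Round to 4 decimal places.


a = 3.7, s = 2
e^(-a) = e^(-3.7) = 0.0247
a^s = 3.7^2 = 13.69
s! = 2
P = 0.0247 * 13.69 / 2
P = 0.1692

0.1692


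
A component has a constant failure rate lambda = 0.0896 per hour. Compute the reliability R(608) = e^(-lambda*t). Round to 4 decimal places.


lambda = 0.0896
t = 608
lambda * t = 54.4768
R(t) = e^(-54.4768)
R(t) = 0.0

0.0


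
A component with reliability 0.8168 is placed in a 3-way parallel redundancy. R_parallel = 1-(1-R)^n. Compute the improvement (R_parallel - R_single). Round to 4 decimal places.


R_single = 0.8168, n = 3
1 - R_single = 0.1832
(1 - R_single)^n = 0.1832^3 = 0.0061
R_parallel = 1 - 0.0061 = 0.9939
Improvement = 0.9939 - 0.8168
Improvement = 0.1771

0.1771


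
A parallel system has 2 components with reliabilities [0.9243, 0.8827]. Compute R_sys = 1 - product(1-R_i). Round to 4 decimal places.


Components: [0.9243, 0.8827]
(1 - 0.9243) = 0.0757, running product = 0.0757
(1 - 0.8827) = 0.1173, running product = 0.0089
Product of (1-R_i) = 0.0089
R_sys = 1 - 0.0089 = 0.9911

0.9911


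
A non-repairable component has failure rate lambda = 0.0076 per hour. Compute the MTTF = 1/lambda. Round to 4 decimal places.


lambda = 0.0076
MTTF = 1 / 0.0076
MTTF = 131.5789

131.5789


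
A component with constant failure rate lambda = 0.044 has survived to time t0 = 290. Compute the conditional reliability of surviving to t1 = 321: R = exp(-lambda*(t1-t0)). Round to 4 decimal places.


lambda = 0.044
t0 = 290, t1 = 321
t1 - t0 = 31
lambda * (t1-t0) = 0.044 * 31 = 1.364
R = exp(-1.364)
R = 0.2556

0.2556


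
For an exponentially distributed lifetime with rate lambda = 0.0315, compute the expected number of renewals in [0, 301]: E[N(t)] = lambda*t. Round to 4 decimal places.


lambda = 0.0315
t = 301
E[N(t)] = lambda * t
E[N(t)] = 0.0315 * 301
E[N(t)] = 9.4815

9.4815


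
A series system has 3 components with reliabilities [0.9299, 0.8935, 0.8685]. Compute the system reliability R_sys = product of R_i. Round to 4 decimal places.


Components: [0.9299, 0.8935, 0.8685]
After component 1 (R=0.9299): product = 0.9299
After component 2 (R=0.8935): product = 0.8309
After component 3 (R=0.8685): product = 0.7216
R_sys = 0.7216

0.7216


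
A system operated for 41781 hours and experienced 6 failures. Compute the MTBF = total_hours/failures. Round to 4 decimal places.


total_hours = 41781
failures = 6
MTBF = 41781 / 6
MTBF = 6963.5

6963.5


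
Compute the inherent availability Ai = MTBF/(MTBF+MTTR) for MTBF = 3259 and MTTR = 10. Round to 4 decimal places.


MTBF = 3259
MTTR = 10
MTBF + MTTR = 3269
Ai = 3259 / 3269
Ai = 0.9969

0.9969


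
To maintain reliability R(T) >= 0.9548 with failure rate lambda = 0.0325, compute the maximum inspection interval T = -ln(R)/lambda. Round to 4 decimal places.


R_target = 0.9548
lambda = 0.0325
-ln(0.9548) = 0.0463
T = 0.0463 / 0.0325
T = 1.4232

1.4232


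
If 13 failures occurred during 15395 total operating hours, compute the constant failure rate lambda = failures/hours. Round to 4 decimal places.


failures = 13
total_hours = 15395
lambda = 13 / 15395
lambda = 0.0008

0.0008


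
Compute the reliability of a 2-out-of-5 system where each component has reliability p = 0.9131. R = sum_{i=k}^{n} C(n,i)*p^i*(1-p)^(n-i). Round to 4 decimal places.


k = 2, n = 5, p = 0.9131
i=2: C(5,2)=10 * 0.9131^2 * 0.0869^3 = 0.0055
i=3: C(5,3)=10 * 0.9131^3 * 0.0869^2 = 0.0575
i=4: C(5,4)=5 * 0.9131^4 * 0.0869^1 = 0.302
i=5: C(5,5)=1 * 0.9131^5 * 0.0869^0 = 0.6347
R = sum of terms = 0.9997

0.9997


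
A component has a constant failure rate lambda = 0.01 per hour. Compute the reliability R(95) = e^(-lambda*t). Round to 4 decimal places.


lambda = 0.01
t = 95
lambda * t = 0.95
R(t) = e^(-0.95)
R(t) = 0.3867

0.3867


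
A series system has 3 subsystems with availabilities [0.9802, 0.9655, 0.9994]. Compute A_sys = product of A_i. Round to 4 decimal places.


Subsystems: [0.9802, 0.9655, 0.9994]
After subsystem 1 (A=0.9802): product = 0.9802
After subsystem 2 (A=0.9655): product = 0.9464
After subsystem 3 (A=0.9994): product = 0.9458
A_sys = 0.9458

0.9458


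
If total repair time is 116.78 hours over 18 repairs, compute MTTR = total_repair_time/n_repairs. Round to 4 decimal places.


total_repair_time = 116.78
n_repairs = 18
MTTR = 116.78 / 18
MTTR = 6.4878

6.4878


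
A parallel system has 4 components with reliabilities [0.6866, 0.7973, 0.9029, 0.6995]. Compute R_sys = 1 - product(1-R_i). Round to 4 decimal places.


Components: [0.6866, 0.7973, 0.9029, 0.6995]
(1 - 0.6866) = 0.3134, running product = 0.3134
(1 - 0.7973) = 0.2027, running product = 0.0635
(1 - 0.9029) = 0.0971, running product = 0.0062
(1 - 0.6995) = 0.3005, running product = 0.0019
Product of (1-R_i) = 0.0019
R_sys = 1 - 0.0019 = 0.9981

0.9981


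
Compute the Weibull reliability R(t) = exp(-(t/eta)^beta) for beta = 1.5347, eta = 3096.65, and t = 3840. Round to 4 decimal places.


beta = 1.5347, eta = 3096.65, t = 3840
t/eta = 3840 / 3096.65 = 1.24
(t/eta)^beta = 1.24^1.5347 = 1.3912
R(t) = exp(-1.3912)
R(t) = 0.2488

0.2488


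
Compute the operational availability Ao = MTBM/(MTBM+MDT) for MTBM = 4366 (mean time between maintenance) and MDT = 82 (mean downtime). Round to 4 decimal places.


MTBM = 4366
MDT = 82
MTBM + MDT = 4448
Ao = 4366 / 4448
Ao = 0.9816

0.9816


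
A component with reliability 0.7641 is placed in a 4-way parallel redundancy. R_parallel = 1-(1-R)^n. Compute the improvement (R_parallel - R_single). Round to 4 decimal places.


R_single = 0.7641, n = 4
1 - R_single = 0.2359
(1 - R_single)^n = 0.2359^4 = 0.0031
R_parallel = 1 - 0.0031 = 0.9969
Improvement = 0.9969 - 0.7641
Improvement = 0.2328

0.2328


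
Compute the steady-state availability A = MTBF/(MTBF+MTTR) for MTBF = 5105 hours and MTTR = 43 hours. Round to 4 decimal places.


MTBF = 5105
MTTR = 43
MTBF + MTTR = 5148
A = 5105 / 5148
A = 0.9916

0.9916


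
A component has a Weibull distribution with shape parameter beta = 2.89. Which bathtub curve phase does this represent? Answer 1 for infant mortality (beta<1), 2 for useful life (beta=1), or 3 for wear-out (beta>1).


beta = 2.89
Compare beta to 1:
beta < 1 => infant mortality (phase 1)
beta = 1 => useful life (phase 2)
beta > 1 => wear-out (phase 3)
Since beta = 2.89, this is wear-out (increasing failure rate)
Phase = 3

3


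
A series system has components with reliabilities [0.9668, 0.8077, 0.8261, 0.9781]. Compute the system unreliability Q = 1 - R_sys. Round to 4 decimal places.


Components: [0.9668, 0.8077, 0.8261, 0.9781]
After component 1: product = 0.9668
After component 2: product = 0.7809
After component 3: product = 0.6451
After component 4: product = 0.631
R_sys = 0.631
Q = 1 - 0.631 = 0.369

0.369


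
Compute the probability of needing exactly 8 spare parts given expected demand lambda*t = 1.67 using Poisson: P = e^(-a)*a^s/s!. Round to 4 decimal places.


a = 1.67, s = 8
e^(-a) = e^(-1.67) = 0.1882
a^s = 1.67^8 = 60.4967
s! = 40320
P = 0.1882 * 60.4967 / 40320
P = 0.0003

0.0003


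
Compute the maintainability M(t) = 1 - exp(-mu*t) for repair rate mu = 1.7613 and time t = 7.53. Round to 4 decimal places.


mu = 1.7613, t = 7.53
mu * t = 1.7613 * 7.53 = 13.2626
exp(-13.2626) = 0.0
M(t) = 1 - 0.0
M(t) = 1.0

1.0


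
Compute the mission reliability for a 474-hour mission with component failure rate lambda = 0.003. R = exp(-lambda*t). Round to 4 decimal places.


lambda = 0.003
mission_time = 474
lambda * t = 0.003 * 474 = 1.422
R = exp(-1.422)
R = 0.2412

0.2412


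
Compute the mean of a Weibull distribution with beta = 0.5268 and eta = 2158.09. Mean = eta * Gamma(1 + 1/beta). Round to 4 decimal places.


beta = 0.5268, eta = 2158.09
1/beta = 1.8983
1 + 1/beta = 2.8983
Gamma(2.8983) = 1.8245
Mean = 2158.09 * 1.8245
Mean = 3937.526

3937.526


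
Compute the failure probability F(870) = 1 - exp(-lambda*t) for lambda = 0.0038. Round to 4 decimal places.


lambda = 0.0038, t = 870
lambda * t = 3.306
exp(-3.306) = 0.0367
F(t) = 1 - 0.0367
F(t) = 0.9633

0.9633


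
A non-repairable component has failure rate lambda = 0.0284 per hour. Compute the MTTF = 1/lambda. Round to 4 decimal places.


lambda = 0.0284
MTTF = 1 / 0.0284
MTTF = 35.2113

35.2113


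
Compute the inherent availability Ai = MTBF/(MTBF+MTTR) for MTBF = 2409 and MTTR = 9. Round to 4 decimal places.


MTBF = 2409
MTTR = 9
MTBF + MTTR = 2418
Ai = 2409 / 2418
Ai = 0.9963

0.9963


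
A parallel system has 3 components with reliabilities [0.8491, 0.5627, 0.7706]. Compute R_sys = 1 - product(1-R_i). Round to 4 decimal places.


Components: [0.8491, 0.5627, 0.7706]
(1 - 0.8491) = 0.1509, running product = 0.1509
(1 - 0.5627) = 0.4373, running product = 0.066
(1 - 0.7706) = 0.2294, running product = 0.0151
Product of (1-R_i) = 0.0151
R_sys = 1 - 0.0151 = 0.9849

0.9849


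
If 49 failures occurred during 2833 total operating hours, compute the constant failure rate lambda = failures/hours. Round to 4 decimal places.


failures = 49
total_hours = 2833
lambda = 49 / 2833
lambda = 0.0173

0.0173


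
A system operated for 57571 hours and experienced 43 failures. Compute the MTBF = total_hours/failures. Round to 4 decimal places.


total_hours = 57571
failures = 43
MTBF = 57571 / 43
MTBF = 1338.8605

1338.8605


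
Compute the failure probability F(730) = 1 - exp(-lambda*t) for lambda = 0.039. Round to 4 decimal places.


lambda = 0.039, t = 730
lambda * t = 28.47
exp(-28.47) = 0.0
F(t) = 1 - 0.0
F(t) = 1.0

1.0


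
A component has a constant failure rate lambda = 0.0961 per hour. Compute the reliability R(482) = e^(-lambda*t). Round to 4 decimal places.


lambda = 0.0961
t = 482
lambda * t = 46.3202
R(t) = e^(-46.3202)
R(t) = 0.0

0.0


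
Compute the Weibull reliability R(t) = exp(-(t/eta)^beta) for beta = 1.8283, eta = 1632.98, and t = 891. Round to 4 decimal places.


beta = 1.8283, eta = 1632.98, t = 891
t/eta = 891 / 1632.98 = 0.5456
(t/eta)^beta = 0.5456^1.8283 = 0.3303
R(t) = exp(-0.3303)
R(t) = 0.7187

0.7187


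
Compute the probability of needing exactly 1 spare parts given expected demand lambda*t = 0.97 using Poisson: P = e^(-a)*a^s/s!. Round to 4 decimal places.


a = 0.97, s = 1
e^(-a) = e^(-0.97) = 0.3791
a^s = 0.97^1 = 0.97
s! = 1
P = 0.3791 * 0.97 / 1
P = 0.3677

0.3677


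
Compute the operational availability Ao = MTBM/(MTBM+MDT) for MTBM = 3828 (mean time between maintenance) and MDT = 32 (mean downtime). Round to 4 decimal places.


MTBM = 3828
MDT = 32
MTBM + MDT = 3860
Ao = 3828 / 3860
Ao = 0.9917

0.9917


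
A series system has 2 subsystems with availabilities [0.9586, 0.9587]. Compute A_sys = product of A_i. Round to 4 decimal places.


Subsystems: [0.9586, 0.9587]
After subsystem 1 (A=0.9586): product = 0.9586
After subsystem 2 (A=0.9587): product = 0.919
A_sys = 0.919

0.919


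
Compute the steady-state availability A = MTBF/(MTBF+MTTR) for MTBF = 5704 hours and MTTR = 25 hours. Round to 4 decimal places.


MTBF = 5704
MTTR = 25
MTBF + MTTR = 5729
A = 5704 / 5729
A = 0.9956

0.9956


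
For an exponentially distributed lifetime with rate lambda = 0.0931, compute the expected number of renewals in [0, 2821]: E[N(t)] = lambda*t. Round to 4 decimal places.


lambda = 0.0931
t = 2821
E[N(t)] = lambda * t
E[N(t)] = 0.0931 * 2821
E[N(t)] = 262.6351

262.6351


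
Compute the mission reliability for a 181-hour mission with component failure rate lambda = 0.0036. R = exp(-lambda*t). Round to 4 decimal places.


lambda = 0.0036
mission_time = 181
lambda * t = 0.0036 * 181 = 0.6516
R = exp(-0.6516)
R = 0.5212

0.5212


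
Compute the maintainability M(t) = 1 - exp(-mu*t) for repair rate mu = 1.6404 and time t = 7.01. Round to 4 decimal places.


mu = 1.6404, t = 7.01
mu * t = 1.6404 * 7.01 = 11.4992
exp(-11.4992) = 0.0
M(t) = 1 - 0.0
M(t) = 1.0

1.0


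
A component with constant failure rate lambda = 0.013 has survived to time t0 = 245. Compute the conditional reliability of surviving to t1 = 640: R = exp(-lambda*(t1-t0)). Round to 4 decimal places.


lambda = 0.013
t0 = 245, t1 = 640
t1 - t0 = 395
lambda * (t1-t0) = 0.013 * 395 = 5.135
R = exp(-5.135)
R = 0.0059

0.0059


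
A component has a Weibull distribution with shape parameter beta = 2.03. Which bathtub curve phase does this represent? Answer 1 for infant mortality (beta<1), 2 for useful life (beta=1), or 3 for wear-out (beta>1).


beta = 2.03
Compare beta to 1:
beta < 1 => infant mortality (phase 1)
beta = 1 => useful life (phase 2)
beta > 1 => wear-out (phase 3)
Since beta = 2.03, this is wear-out (increasing failure rate)
Phase = 3

3


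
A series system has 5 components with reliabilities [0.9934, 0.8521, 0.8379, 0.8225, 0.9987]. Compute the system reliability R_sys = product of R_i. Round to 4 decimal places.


Components: [0.9934, 0.8521, 0.8379, 0.8225, 0.9987]
After component 1 (R=0.9934): product = 0.9934
After component 2 (R=0.8521): product = 0.8465
After component 3 (R=0.8379): product = 0.7093
After component 4 (R=0.8225): product = 0.5834
After component 5 (R=0.9987): product = 0.5826
R_sys = 0.5826

0.5826


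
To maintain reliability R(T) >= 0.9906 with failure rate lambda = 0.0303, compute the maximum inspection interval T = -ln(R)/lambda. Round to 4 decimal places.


R_target = 0.9906
lambda = 0.0303
-ln(0.9906) = 0.0094
T = 0.0094 / 0.0303
T = 0.3117

0.3117


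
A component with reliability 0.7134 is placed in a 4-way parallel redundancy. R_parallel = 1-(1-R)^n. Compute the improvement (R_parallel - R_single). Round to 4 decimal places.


R_single = 0.7134, n = 4
1 - R_single = 0.2866
(1 - R_single)^n = 0.2866^4 = 0.0067
R_parallel = 1 - 0.0067 = 0.9933
Improvement = 0.9933 - 0.7134
Improvement = 0.2799

0.2799


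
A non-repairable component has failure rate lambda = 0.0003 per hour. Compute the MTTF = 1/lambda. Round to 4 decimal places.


lambda = 0.0003
MTTF = 1 / 0.0003
MTTF = 3333.3333

3333.3333


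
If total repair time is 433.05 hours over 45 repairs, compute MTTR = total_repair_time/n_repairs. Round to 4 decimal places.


total_repair_time = 433.05
n_repairs = 45
MTTR = 433.05 / 45
MTTR = 9.6233

9.6233


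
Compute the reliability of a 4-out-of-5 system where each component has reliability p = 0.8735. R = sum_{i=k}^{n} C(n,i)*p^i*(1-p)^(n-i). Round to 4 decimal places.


k = 4, n = 5, p = 0.8735
i=4: C(5,4)=5 * 0.8735^4 * 0.1265^1 = 0.3682
i=5: C(5,5)=1 * 0.8735^5 * 0.1265^0 = 0.5085
R = sum of terms = 0.8768

0.8768


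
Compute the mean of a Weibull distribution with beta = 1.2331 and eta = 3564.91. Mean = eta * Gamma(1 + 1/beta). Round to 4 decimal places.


beta = 1.2331, eta = 3564.91
1/beta = 0.811
1 + 1/beta = 1.811
Gamma(1.811) = 0.9343
Mean = 3564.91 * 0.9343
Mean = 3330.8377

3330.8377


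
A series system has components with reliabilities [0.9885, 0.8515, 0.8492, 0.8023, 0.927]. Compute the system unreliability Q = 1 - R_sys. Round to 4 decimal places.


Components: [0.9885, 0.8515, 0.8492, 0.8023, 0.927]
After component 1: product = 0.9885
After component 2: product = 0.8417
After component 3: product = 0.7148
After component 4: product = 0.5735
After component 5: product = 0.5316
R_sys = 0.5316
Q = 1 - 0.5316 = 0.4684

0.4684


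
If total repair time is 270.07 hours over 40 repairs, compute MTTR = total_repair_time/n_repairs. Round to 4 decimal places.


total_repair_time = 270.07
n_repairs = 40
MTTR = 270.07 / 40
MTTR = 6.7517

6.7517


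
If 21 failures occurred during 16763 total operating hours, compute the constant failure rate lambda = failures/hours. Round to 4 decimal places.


failures = 21
total_hours = 16763
lambda = 21 / 16763
lambda = 0.0013

0.0013


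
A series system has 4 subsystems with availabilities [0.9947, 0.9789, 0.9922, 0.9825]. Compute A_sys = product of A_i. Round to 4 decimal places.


Subsystems: [0.9947, 0.9789, 0.9922, 0.9825]
After subsystem 1 (A=0.9947): product = 0.9947
After subsystem 2 (A=0.9789): product = 0.9737
After subsystem 3 (A=0.9922): product = 0.9661
After subsystem 4 (A=0.9825): product = 0.9492
A_sys = 0.9492

0.9492
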